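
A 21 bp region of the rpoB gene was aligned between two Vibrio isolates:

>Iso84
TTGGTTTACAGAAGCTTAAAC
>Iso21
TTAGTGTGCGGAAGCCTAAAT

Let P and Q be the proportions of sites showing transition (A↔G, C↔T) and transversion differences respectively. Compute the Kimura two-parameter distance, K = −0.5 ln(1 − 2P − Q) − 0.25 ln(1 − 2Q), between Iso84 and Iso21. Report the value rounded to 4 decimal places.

0.3960

The sequences differ at positions 3 (G/A, transition), 6 (T/G, transversion), 8 (A/G, transition), 10 (A/G, transition), 16 (T/C, transition), 21 (C/T, transition).
Of the 6 differences, 5 transitions and 1 transversion over 21 sites: P = 5/21 = 0.238095, Q = 1/21 = 0.047619.
d = −0.5·ln(0.476191) − 0.25·ln(0.904762) = −0.5·(-0.741936) − 0.25·(-0.100083) = 0.3960.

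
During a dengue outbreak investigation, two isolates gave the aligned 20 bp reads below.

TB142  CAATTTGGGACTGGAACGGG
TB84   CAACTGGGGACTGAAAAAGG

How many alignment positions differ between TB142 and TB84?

The sequences differ at positions 4 (T/C), 6 (T/G), 14 (G/A), 17 (C/A), 18 (G/A).
That gives 5 mismatches out of 20 aligned sites, so the Hamming distance is 5.

5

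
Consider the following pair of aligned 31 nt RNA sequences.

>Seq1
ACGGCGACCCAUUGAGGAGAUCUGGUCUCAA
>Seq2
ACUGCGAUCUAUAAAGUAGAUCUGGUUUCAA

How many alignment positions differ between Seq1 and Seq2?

Mismatches occur at site 3 (G↔U), site 8 (C↔U), site 10 (C↔U), site 13 (U↔A), site 14 (G↔A), site 17 (G↔U), site 27 (C↔U).
That gives 7 mismatches out of 31 aligned sites, so the Hamming distance is 7.

7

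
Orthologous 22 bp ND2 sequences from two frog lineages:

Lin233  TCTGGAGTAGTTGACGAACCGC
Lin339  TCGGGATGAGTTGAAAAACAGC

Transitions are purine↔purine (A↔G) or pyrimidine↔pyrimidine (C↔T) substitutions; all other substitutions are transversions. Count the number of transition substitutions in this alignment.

1

The sequences differ at positions 3 (T/G, transversion), 7 (G/T, transversion), 8 (T/G, transversion), 15 (C/A, transversion), 16 (G/A, transition), 20 (C/A, transversion).
Of the 6 differences, 1 transition and 5 transversions, so the answer is 1.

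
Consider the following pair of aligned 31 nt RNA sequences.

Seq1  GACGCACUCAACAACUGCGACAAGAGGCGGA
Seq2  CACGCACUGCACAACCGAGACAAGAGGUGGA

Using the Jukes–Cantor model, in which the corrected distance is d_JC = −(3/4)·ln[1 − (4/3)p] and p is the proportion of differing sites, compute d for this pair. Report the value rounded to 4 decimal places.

0.2239

Differing sites — 1:G/C; 9:C/G; 10:A/C; 16:U/C; 18:C/A; 28:C/U.
p = 6/31 = 0.193548.
d = −0.75 · ln(1 − (4/3)·0.193548) = −0.75 · ln(0.741936) = −0.75 · (-0.298492) = 0.2239.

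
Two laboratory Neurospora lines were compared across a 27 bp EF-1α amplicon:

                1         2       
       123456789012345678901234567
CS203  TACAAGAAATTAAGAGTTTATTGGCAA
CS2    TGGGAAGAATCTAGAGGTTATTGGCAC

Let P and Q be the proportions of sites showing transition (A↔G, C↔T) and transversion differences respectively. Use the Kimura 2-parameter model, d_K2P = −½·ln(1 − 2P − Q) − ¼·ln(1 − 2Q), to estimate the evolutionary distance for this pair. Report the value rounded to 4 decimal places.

Differing sites — 2:A/G (Ti); 3:C/G (Tv); 4:A/G (Ti); 6:G/A (Ti); 7:A/G (Ti); 11:T/C (Ti); 12:A/T (Tv); 17:T/G (Tv); 27:A/C (Tv).
Of the 9 differences, 5 transitions and 4 transversions over 27 sites: P = 5/27 = 0.185185, Q = 4/27 = 0.148148.
d = −0.5·ln(0.481482) − 0.25·ln(0.703704) = −0.5·(-0.730886) − 0.25·(-0.351397) = 0.4533.

0.4533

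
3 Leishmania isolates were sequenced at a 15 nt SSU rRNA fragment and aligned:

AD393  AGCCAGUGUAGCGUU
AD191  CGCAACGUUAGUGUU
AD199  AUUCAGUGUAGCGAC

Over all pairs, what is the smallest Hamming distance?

Pairwise Hamming distances:
  AD393 vs AD191: 6
  AD393 vs AD199: 4
  AD191 vs AD199: 10
The smallest is 4, between AD393 and AD199.

4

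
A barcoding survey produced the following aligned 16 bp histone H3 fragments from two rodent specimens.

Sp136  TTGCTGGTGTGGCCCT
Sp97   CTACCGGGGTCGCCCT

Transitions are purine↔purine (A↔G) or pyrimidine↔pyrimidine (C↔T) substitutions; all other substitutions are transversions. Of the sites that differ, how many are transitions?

Differing sites — 1:T/C (Ti); 3:G/A (Ti); 5:T/C (Ti); 8:T/G (Tv); 11:G/C (Tv).
Of the 5 differences, 3 transitions and 2 transversions, so the answer is 3.

3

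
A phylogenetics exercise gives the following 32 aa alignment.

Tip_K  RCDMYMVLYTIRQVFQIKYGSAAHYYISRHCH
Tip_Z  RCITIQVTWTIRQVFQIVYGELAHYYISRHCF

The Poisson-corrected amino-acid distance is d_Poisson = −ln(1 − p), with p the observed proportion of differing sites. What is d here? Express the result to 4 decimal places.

0.3747

The sequences differ at positions 3 (D/I), 4 (M/T), 5 (Y/I), 6 (M/Q), 8 (L/T), 9 (Y/W), 18 (K/V), 21 (S/E), 22 (A/L), 32 (H/F).
p = 10/32 = 0.312500.
d = −ln(1 − 0.312500) = −ln(0.687500) = 0.3747.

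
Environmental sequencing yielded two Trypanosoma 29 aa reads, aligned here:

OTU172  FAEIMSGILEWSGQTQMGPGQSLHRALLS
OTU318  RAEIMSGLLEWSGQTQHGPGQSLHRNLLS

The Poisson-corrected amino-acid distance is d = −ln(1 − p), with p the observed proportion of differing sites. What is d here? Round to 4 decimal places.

0.1484

The sequences differ at positions 1 (F/R), 8 (I/L), 17 (M/H), 26 (A/N).
p = 4/29 = 0.137931.
d = −ln(1 − 0.137931) = −ln(0.862069) = 0.1484.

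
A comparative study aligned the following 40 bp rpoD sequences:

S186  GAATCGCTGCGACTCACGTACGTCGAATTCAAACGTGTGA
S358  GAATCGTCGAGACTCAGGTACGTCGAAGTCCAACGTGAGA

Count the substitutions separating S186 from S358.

7

Mismatches occur at site 7 (C→T), site 8 (T→C), site 10 (C→A), site 17 (C→G), site 28 (T→G), site 31 (A→C), site 38 (T→A).
That gives 7 mismatches out of 40 aligned sites, so the Hamming distance is 7.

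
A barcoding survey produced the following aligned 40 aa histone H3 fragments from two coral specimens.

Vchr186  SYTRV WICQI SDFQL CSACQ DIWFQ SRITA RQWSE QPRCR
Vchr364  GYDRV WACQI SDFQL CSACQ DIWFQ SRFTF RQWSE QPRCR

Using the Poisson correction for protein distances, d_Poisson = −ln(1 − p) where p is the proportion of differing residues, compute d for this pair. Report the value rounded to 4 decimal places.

0.1335

The sequences differ at positions 1 (S/G), 3 (T/D), 7 (I/A), 28 (I/F), 30 (A/F).
p = 5/40 = 0.125000.
d = −ln(1 − 0.125000) = −ln(0.875000) = 0.1335.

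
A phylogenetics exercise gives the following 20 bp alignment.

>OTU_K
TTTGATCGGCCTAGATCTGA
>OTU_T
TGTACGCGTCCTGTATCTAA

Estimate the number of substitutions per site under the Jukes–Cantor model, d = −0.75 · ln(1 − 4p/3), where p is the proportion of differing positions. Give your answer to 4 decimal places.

0.5716

Differing sites — 2:T/G; 4:G/A; 5:A/C; 6:T/G; 9:G/T; 13:A/G; 14:G/T; 19:G/A.
p = 8/20 = 0.400000.
d = −0.75 · ln(1 − (4/3)·0.400000) = −0.75 · ln(0.466667) = −0.75 · (-0.762139) = 0.5716.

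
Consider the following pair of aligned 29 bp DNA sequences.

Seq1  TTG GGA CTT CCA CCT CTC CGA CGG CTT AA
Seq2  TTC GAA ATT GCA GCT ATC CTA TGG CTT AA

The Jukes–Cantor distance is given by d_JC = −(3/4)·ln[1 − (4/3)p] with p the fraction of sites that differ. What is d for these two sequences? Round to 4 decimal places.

The sequences differ at positions 3 (G/C), 5 (G/A), 7 (C/A), 10 (C/G), 13 (C/G), 16 (C/A), 20 (G/T), 22 (C/T).
p = 8/29 = 0.275862.
d = −0.75 · ln(1 − (4/3)·0.275862) = −0.75 · ln(0.632184) = −0.75 · (-0.458575) = 0.3439.

0.3439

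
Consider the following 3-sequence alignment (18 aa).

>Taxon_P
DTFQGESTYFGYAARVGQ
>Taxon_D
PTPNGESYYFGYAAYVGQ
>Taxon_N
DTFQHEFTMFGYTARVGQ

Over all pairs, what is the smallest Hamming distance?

Pairwise Hamming distances:
  Taxon_P vs Taxon_D: 5
  Taxon_P vs Taxon_N: 4
  Taxon_D vs Taxon_N: 9
The smallest is 4, between Taxon_P and Taxon_N.

4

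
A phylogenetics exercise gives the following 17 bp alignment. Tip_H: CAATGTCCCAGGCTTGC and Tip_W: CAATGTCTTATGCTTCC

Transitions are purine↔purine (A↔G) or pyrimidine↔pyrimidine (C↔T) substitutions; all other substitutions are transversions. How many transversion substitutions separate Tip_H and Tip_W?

Differing sites — 8:C/T (Ti); 9:C/T (Ti); 11:G/T (Tv); 16:G/C (Tv).
Of the 4 differences, 2 transitions and 2 transversions, so the answer is 2.

2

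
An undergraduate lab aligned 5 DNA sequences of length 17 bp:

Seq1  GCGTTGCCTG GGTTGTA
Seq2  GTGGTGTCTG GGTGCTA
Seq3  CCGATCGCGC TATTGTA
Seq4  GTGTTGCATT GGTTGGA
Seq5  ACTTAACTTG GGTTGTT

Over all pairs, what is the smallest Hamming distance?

4

Pairwise Hamming distances:
  Seq1 vs Seq2: 5
  Seq1 vs Seq3: 8
  Seq1 vs Seq4: 4
  Seq1 vs Seq5: 6
  Seq2 vs Seq3: 11
  Seq2 vs Seq4: 7
  Seq2 vs Seq5: 11
  Seq3 vs Seq4: 11
  Seq3 vs Seq5: 12
  Seq4 vs Seq5: 9
The smallest is 4, between Seq1 and Seq4.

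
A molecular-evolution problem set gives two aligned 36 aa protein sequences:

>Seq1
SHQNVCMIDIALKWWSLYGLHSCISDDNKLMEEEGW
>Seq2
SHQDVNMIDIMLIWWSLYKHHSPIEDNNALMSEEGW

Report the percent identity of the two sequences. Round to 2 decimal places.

69.44%

The sequences differ at positions 4 (N/D), 6 (C/N), 11 (A/M), 13 (K/I), 19 (G/K), 20 (L/H), 23 (C/P), 25 (S/E), 27 (D/N), 29 (K/A), 32 (E/S).
25 of the 36 sites match, so the percent identity is 25/36 × 100 = 69.44%.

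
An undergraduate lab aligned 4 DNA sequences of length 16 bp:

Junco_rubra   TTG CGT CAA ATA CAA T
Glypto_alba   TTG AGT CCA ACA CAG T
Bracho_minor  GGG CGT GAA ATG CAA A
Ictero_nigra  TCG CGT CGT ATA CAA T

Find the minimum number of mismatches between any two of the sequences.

3

Pairwise Hamming distances:
  Junco_rubra vs Glypto_alba: 4
  Junco_rubra vs Bracho_minor: 5
  Junco_rubra vs Ictero_nigra: 3
  Glypto_alba vs Bracho_minor: 9
  Glypto_alba vs Ictero_nigra: 6
  Bracho_minor vs Ictero_nigra: 7
The smallest is 3, between Junco_rubra and Ictero_nigra.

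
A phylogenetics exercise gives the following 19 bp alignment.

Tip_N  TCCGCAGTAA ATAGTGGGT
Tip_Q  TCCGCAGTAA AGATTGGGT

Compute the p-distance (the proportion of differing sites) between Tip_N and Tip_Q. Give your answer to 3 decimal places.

Mismatches occur at site 12 (T→G), site 14 (G→T).
There are 2 differences over 19 sites, so p = 2/19 = 0.105.

0.105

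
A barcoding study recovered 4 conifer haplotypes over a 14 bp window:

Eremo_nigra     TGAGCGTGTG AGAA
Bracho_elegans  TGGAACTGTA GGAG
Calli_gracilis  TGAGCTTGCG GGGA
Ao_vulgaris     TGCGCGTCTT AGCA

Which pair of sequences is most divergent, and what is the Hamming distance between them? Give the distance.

9

Pairwise Hamming distances:
  Eremo_nigra vs Bracho_elegans: 7
  Eremo_nigra vs Calli_gracilis: 4
  Eremo_nigra vs Ao_vulgaris: 4
  Bracho_elegans vs Calli_gracilis: 8
  Bracho_elegans vs Ao_vulgaris: 9
  Calli_gracilis vs Ao_vulgaris: 7
The largest is 9, between Bracho_elegans and Ao_vulgaris.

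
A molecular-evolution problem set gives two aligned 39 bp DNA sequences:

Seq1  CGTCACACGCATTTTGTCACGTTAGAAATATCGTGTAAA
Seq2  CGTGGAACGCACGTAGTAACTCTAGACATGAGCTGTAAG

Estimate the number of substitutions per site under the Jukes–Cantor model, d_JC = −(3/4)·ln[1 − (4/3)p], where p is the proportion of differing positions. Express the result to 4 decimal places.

0.5393

The sequences differ at positions 4 (C/G), 5 (A/G), 6 (C/A), 12 (T/C), 13 (T/G), 15 (T/A), 18 (C/A), 21 (G/T), 22 (T/C), 27 (A/C), 30 (A/G), 31 (T/A), 32 (C/G), 33 (G/C), 39 (A/G).
p = 15/39 = 0.384615.
d = −0.75 · ln(1 − (4/3)·0.384615) = −0.75 · ln(0.487180) = −0.75 · (-0.719122) = 0.5393.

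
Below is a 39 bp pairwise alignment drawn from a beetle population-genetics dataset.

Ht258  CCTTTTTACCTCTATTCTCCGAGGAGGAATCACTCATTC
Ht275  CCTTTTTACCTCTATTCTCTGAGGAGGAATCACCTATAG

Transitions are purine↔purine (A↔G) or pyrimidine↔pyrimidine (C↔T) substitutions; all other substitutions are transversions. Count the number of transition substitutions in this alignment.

3

Differing sites — 20:C/T (Ti); 34:T/C (Ti); 35:C/T (Ti); 38:T/A (Tv); 39:C/G (Tv).
Of the 5 differences, 3 transitions and 2 transversions, so the answer is 3.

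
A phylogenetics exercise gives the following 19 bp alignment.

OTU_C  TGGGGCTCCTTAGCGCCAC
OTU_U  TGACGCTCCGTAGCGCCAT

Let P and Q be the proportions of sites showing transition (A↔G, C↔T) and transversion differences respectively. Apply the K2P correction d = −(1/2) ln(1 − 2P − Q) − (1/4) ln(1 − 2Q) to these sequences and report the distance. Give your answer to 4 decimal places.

Differing sites — 3:G/A (Ti); 4:G/C (Tv); 10:T/G (Tv); 19:C/T (Ti).
Of the 4 differences, 2 transitions and 2 transversions over 19 sites: P = 2/19 = 0.105263, Q = 2/19 = 0.105263.
d = −0.5·ln(0.684211) − 0.25·ln(0.789474) = −0.5·(-0.379489) − 0.25·(-0.236388) = 0.2488.

0.2488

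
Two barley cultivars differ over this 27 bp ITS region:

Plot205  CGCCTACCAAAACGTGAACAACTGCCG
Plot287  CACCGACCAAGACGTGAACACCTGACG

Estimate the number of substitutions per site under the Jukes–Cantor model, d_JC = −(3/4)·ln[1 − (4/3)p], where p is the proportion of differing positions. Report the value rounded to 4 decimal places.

0.2127

Differing sites — 2:G/A; 5:T/G; 11:A/G; 21:A/C; 25:C/A.
p = 5/27 = 0.185185.
d = −0.75 · ln(1 − (4/3)·0.185185) = −0.75 · ln(0.753087) = −0.75 · (-0.283575) = 0.2127.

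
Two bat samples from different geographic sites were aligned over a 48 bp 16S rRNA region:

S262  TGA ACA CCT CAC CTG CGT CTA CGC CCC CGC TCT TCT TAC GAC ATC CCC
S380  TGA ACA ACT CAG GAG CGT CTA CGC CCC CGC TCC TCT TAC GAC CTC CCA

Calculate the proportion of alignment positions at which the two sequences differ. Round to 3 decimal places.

0.146

Mismatches occur at site 7 (C/A), site 12 (C/G), site 13 (C/G), site 14 (T/A), site 33 (T/C), site 43 (A/C), site 48 (C/A).
There are 7 differences over 48 sites, so p = 7/48 = 0.146.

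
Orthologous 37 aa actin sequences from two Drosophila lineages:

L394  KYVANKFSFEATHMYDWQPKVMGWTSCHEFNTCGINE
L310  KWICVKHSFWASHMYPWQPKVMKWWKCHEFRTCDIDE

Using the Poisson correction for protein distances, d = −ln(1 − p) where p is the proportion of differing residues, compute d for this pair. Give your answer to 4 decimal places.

The sequences differ at positions 2 (Y/W), 3 (V/I), 4 (A/C), 5 (N/V), 7 (F/H), 10 (E/W), 12 (T/S), 16 (D/P), 23 (G/K), 25 (T/W), 26 (S/K), 31 (N/R), 34 (G/D), 36 (N/D).
p = 14/37 = 0.378378.
d = −ln(1 − 0.378378) = −ln(0.621622) = 0.4754.

0.4754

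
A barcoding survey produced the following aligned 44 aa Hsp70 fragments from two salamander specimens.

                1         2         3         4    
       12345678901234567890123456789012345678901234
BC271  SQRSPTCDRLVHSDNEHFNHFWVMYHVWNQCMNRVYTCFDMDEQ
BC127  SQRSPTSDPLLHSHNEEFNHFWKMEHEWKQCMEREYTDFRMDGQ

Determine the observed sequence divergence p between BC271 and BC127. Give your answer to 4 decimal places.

Mismatches occur at site 7 (C/S), site 9 (R/P), site 11 (V/L), site 14 (D/H), site 17 (H/E), site 23 (V/K), site 25 (Y/E), site 27 (V/E), site 29 (N/K), site 33 (N/E), site 35 (V/E), site 38 (C/D), site 40 (D/R), site 43 (E/G).
There are 14 differences over 44 sites, so p = 14/44 = 0.3182.

0.3182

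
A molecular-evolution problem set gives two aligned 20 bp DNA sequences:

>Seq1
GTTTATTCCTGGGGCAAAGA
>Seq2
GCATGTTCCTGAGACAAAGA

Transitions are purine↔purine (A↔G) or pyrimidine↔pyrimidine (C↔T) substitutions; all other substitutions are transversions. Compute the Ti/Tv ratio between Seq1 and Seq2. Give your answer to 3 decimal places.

Differing sites — 2:T/C (Ti); 3:T/A (Tv); 5:A/G (Ti); 12:G/A (Ti); 14:G/A (Ti).
Of the 5 differences, 4 transitions and 1 transversion, so Ti/Tv = 4/1 = 4.000.

4.000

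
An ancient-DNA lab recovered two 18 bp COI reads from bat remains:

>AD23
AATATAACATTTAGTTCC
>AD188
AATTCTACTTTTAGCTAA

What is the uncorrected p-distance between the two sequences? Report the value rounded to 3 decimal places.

The sequences differ at positions 4 (A/T), 5 (T/C), 6 (A/T), 9 (A/T), 15 (T/C), 17 (C/A), 18 (C/A).
There are 7 differences over 18 sites, so p = 7/18 = 0.389.

0.389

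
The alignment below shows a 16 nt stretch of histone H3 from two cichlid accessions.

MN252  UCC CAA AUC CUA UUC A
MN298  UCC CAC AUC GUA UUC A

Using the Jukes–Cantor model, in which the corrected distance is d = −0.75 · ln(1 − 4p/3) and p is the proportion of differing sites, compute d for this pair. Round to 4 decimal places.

0.1367

The sequences differ at positions 6 (A/C), 10 (C/G).
p = 2/16 = 0.125000.
d = −0.75 · ln(1 − (4/3)·0.125000) = −0.75 · ln(0.833333) = −0.75 · (-0.182322) = 0.1367.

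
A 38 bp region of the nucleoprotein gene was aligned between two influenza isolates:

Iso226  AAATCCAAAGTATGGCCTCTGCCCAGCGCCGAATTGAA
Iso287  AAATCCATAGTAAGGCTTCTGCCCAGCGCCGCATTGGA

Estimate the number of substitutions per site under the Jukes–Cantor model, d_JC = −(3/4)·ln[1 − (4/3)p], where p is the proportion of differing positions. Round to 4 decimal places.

Mismatches occur at site 8 (A/T), site 13 (T/A), site 17 (C/T), site 32 (A/C), site 37 (A/G).
p = 5/38 = 0.131579.
d = −0.75 · ln(1 − (4/3)·0.131579) = −0.75 · ln(0.824561) = −0.75 · (-0.192904) = 0.1447.

0.1447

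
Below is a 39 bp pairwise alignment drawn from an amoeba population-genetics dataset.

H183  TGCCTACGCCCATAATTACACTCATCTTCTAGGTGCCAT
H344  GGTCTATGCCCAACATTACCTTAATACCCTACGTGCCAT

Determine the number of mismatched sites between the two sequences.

Mismatches occur at site 1 (T↔G), site 3 (C↔T), site 7 (C↔T), site 13 (T↔A), site 14 (A↔C), site 20 (A↔C), site 21 (C↔T), site 23 (C↔A), site 26 (C↔A), site 27 (T↔C), site 28 (T↔C), site 32 (G↔C).
That gives 12 mismatches out of 39 aligned sites, so the Hamming distance is 12.

12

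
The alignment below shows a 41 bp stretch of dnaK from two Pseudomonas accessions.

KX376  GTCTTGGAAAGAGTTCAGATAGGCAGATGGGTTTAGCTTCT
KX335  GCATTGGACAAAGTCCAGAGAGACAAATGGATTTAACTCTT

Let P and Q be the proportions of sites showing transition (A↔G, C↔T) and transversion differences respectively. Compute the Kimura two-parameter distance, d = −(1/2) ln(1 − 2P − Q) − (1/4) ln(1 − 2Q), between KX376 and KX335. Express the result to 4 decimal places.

The sequences differ at positions 2 (T/C, transition), 3 (C/A, transversion), 9 (A/C, transversion), 11 (G/A, transition), 15 (T/C, transition), 20 (T/G, transversion), 23 (G/A, transition), 26 (G/A, transition), 31 (G/A, transition), 36 (G/A, transition), 39 (T/C, transition), 40 (C/T, transition).
Of the 12 differences, 9 transitions and 3 transversions over 41 sites: P = 9/41 = 0.219512, Q = 3/41 = 0.073171.
d = −0.5·ln(0.487805) − 0.25·ln(0.853658) = −0.5·(-0.717840) − 0.25·(-0.158225) = 0.3985.

0.3985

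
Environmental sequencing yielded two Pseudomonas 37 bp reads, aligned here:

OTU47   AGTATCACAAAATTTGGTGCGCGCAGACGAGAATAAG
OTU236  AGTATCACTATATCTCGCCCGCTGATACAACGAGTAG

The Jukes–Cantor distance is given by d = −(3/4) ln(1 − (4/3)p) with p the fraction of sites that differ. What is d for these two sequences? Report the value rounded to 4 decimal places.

0.5266

The sequences differ at positions 9 (A/T), 11 (A/T), 14 (T/C), 16 (G/C), 18 (T/C), 19 (G/C), 23 (G/T), 24 (C/G), 26 (G/T), 29 (G/A), 31 (G/C), 32 (A/G), 34 (T/G), 35 (A/T).
p = 14/37 = 0.378378.
d = −0.75 · ln(1 − (4/3)·0.378378) = −0.75 · ln(0.495496) = −0.75 · (-0.702196) = 0.5266.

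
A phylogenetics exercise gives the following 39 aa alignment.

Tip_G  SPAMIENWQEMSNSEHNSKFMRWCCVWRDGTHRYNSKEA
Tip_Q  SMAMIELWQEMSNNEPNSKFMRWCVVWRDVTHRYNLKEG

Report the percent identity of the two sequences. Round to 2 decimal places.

79.49%

The sequences differ at positions 2 (P/M), 7 (N/L), 14 (S/N), 16 (H/P), 25 (C/V), 30 (G/V), 36 (S/L), 39 (A/G).
31 of the 39 sites match, so the percent identity is 31/39 × 100 = 79.49%.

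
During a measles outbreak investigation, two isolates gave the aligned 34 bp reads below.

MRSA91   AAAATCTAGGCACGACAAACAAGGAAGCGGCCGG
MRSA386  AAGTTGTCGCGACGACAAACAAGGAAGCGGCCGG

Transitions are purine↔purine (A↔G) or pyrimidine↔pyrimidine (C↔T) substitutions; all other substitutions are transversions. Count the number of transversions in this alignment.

Differing sites — 3:A/G (Ti); 4:A/T (Tv); 6:C/G (Tv); 8:A/C (Tv); 10:G/C (Tv); 11:C/G (Tv).
Of the 6 differences, 1 transition and 5 transversions, so the answer is 5.

5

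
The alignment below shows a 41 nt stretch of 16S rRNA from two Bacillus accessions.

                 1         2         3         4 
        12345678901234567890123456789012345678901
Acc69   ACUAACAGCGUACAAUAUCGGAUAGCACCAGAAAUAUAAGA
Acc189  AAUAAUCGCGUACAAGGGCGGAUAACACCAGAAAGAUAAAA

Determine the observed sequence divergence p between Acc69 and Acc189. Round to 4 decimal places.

Mismatches occur at site 2 (C↔A), site 6 (C↔U), site 7 (A↔C), site 16 (U↔G), site 17 (A↔G), site 18 (U↔G), site 25 (G↔A), site 35 (U↔G), site 40 (G↔A).
There are 9 differences over 41 sites, so p = 9/41 = 0.2195.

0.2195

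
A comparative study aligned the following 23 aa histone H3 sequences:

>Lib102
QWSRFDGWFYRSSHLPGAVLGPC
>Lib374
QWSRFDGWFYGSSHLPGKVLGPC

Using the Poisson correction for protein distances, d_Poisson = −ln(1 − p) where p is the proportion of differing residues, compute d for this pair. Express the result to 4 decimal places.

Differing sites — 11:R/G; 18:A/K.
p = 2/23 = 0.086957.
d = −ln(1 − 0.086957) = −ln(0.913043) = 0.0910.

0.0910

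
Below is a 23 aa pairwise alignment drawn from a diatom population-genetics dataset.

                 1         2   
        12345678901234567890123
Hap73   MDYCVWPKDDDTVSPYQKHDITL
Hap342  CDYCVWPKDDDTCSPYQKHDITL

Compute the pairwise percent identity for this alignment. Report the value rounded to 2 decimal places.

91.30%

The sequences differ at positions 1 (M/C), 13 (V/C).
21 of the 23 sites match, so the percent identity is 21/23 × 100 = 91.30%.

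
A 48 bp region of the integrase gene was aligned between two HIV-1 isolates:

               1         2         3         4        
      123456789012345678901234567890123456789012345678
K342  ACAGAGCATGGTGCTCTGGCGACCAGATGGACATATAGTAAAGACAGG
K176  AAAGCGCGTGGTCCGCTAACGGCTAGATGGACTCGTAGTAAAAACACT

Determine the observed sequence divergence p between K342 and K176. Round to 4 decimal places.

Differing sites — 2:C/A; 5:A/C; 8:A/G; 13:G/C; 15:T/G; 18:G/A; 19:G/A; 22:A/G; 24:C/T; 33:A/T; 34:T/C; 35:A/G; 43:G/A; 47:G/C; 48:G/T.
There are 15 differences over 48 sites, so p = 15/48 = 0.3125.

0.3125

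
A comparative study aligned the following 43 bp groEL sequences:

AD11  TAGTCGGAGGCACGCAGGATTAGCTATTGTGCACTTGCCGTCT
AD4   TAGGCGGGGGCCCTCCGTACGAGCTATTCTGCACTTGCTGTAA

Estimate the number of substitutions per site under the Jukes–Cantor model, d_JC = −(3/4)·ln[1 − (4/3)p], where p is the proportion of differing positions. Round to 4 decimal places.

The sequences differ at positions 4 (T/G), 8 (A/G), 12 (A/C), 14 (G/T), 16 (A/C), 18 (G/T), 20 (T/C), 21 (T/G), 29 (G/C), 39 (C/T), 42 (C/A), 43 (T/A).
p = 12/43 = 0.279070.
d = −0.75 · ln(1 − (4/3)·0.279070) = −0.75 · ln(0.627907) = −0.75 · (-0.465363) = 0.3490.

0.3490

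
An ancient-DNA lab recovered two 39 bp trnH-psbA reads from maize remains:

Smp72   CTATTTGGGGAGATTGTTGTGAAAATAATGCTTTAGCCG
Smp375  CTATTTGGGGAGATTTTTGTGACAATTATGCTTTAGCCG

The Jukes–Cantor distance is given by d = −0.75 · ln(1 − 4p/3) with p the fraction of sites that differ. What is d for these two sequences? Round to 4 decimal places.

0.0812

Differing sites — 16:G/T; 23:A/C; 27:A/T.
p = 3/39 = 0.076923.
d = −0.75 · ln(1 − (4/3)·0.076923) = −0.75 · ln(0.897436) = −0.75 · (-0.108213) = 0.0812.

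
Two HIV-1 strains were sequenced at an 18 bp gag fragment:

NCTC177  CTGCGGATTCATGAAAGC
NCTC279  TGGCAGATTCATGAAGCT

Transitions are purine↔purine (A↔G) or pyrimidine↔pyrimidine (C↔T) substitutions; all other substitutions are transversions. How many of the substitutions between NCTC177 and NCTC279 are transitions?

Mismatches occur at site 1 (C↔T, transition), site 2 (T↔G, transversion), site 5 (G↔A, transition), site 16 (A↔G, transition), site 17 (G↔C, transversion), site 18 (C↔T, transition).
Of the 6 differences, 4 transitions and 2 transversions, so the answer is 4.

4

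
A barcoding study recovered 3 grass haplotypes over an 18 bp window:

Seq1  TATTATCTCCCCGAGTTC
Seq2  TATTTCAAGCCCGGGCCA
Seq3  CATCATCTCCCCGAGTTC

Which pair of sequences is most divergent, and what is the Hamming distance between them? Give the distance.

Pairwise Hamming distances:
  Seq1 vs Seq2: 9
  Seq1 vs Seq3: 2
  Seq2 vs Seq3: 11
The largest is 11, between Seq2 and Seq3.

11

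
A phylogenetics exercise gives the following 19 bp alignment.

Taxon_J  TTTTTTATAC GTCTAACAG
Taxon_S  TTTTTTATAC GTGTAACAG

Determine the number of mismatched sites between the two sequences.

A single mismatch occurs at site 13 (C/G).
That gives 1 mismatch out of 19 aligned sites, so the Hamming distance is 1.

1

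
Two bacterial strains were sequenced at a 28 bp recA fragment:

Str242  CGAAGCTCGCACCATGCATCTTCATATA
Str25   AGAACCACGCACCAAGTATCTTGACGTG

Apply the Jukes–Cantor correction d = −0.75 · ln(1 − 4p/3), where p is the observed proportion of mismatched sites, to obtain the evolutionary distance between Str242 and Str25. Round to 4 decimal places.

Differing sites — 1:C/A; 5:G/C; 7:T/A; 15:T/A; 17:C/T; 23:C/G; 25:T/C; 26:A/G; 28:A/G.
p = 9/28 = 0.321429.
d = −0.75 · ln(1 − (4/3)·0.321429) = −0.75 · ln(0.571428) = −0.75 · (-0.559617) = 0.4197.

0.4197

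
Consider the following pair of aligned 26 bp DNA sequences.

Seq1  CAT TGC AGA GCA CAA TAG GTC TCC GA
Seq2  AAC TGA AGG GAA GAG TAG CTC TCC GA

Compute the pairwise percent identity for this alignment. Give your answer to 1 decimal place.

Differing sites — 1:C/A; 3:T/C; 6:C/A; 9:A/G; 11:C/A; 13:C/G; 15:A/G; 19:G/C.
18 of the 26 sites match, so the percent identity is 18/26 × 100 = 69.2%.

69.2%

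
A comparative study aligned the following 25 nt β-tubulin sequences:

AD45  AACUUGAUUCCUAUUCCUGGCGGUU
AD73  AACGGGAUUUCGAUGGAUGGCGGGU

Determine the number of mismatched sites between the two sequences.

8

The sequences differ at positions 4 (U/G), 5 (U/G), 10 (C/U), 12 (U/G), 15 (U/G), 16 (C/G), 17 (C/A), 24 (U/G).
That gives 8 mismatches out of 25 aligned sites, so the Hamming distance is 8.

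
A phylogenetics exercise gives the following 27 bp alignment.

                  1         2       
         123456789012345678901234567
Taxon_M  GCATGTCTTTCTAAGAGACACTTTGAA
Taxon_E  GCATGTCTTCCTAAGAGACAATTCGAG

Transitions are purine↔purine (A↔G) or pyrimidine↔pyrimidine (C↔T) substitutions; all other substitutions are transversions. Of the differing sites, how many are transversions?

1

The sequences differ at positions 10 (T/C, transition), 21 (C/A, transversion), 24 (T/C, transition), 27 (A/G, transition).
Of the 4 differences, 3 transitions and 1 transversion, so the answer is 1.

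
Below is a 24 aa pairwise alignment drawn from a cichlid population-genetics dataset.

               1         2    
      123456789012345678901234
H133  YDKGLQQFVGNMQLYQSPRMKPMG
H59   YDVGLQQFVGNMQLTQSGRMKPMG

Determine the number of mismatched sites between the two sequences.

3

Mismatches occur at site 3 (K↔V), site 15 (Y↔T), site 18 (P↔G).
That gives 3 mismatches out of 24 aligned sites, so the Hamming distance is 3.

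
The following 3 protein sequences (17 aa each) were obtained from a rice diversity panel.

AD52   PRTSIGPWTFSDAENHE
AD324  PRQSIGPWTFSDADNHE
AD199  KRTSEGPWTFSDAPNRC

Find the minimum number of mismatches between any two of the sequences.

Pairwise Hamming distances:
  AD52 vs AD324: 2
  AD52 vs AD199: 5
  AD324 vs AD199: 6
The smallest is 2, between AD52 and AD324.

2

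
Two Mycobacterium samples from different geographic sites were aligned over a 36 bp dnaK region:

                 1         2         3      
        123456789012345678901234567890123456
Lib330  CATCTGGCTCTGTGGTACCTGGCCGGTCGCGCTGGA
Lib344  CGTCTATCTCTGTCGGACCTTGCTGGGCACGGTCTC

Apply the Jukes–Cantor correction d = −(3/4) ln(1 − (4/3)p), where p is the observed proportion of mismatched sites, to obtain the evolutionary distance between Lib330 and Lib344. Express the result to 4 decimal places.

0.4926

The sequences differ at positions 2 (A/G), 6 (G/A), 7 (G/T), 14 (G/C), 16 (T/G), 21 (G/T), 24 (C/T), 27 (T/G), 29 (G/A), 32 (C/G), 34 (G/C), 35 (G/T), 36 (A/C).
p = 13/36 = 0.361111.
d = −0.75 · ln(1 − (4/3)·0.361111) = −0.75 · ln(0.518519) = −0.75 · (-0.656779) = 0.4926.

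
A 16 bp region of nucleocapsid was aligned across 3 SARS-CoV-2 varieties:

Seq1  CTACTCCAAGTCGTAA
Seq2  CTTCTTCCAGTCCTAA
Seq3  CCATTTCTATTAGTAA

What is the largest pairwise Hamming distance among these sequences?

7

Pairwise Hamming distances:
  Seq1 vs Seq2: 4
  Seq1 vs Seq3: 6
  Seq2 vs Seq3: 7
The largest is 7, between Seq2 and Seq3.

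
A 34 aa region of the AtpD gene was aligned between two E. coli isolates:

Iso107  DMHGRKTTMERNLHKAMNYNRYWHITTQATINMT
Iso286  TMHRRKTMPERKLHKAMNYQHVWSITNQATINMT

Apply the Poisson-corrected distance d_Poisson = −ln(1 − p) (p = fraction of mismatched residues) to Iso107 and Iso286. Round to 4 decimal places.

Differing sites — 1:D/T; 4:G/R; 8:T/M; 9:M/P; 12:N/K; 20:N/Q; 21:R/H; 22:Y/V; 24:H/S; 27:T/N.
p = 10/34 = 0.294118.
d = −ln(1 − 0.294118) = −ln(0.705882) = 0.3483.

0.3483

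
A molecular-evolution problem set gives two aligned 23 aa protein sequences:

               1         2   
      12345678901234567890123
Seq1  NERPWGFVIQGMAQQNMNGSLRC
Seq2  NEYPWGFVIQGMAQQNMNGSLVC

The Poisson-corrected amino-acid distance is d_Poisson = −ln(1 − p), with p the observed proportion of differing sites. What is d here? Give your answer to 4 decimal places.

Differing sites — 3:R/Y; 22:R/V.
p = 2/23 = 0.086957.
d = −ln(1 − 0.086957) = −ln(0.913043) = 0.0910.

0.0910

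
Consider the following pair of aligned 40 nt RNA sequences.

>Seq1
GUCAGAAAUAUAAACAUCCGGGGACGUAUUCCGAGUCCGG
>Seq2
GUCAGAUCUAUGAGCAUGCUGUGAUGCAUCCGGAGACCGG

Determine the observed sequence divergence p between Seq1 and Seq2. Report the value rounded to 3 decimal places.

0.300

Mismatches occur at site 7 (A→U), site 8 (A→C), site 12 (A→G), site 14 (A→G), site 18 (C→G), site 20 (G→U), site 22 (G→U), site 25 (C→U), site 27 (U→C), site 30 (U→C), site 32 (C→G), site 36 (U→A).
There are 12 differences over 40 sites, so p = 12/40 = 0.300.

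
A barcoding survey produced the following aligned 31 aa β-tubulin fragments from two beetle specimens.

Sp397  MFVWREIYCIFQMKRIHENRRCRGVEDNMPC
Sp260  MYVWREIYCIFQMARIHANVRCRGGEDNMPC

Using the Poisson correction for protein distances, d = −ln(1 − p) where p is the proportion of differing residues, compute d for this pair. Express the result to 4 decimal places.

Differing sites — 2:F/Y; 14:K/A; 18:E/A; 20:R/V; 25:V/G.
p = 5/31 = 0.161290.
d = −ln(1 − 0.161290) = −ln(0.838710) = 0.1759.

0.1759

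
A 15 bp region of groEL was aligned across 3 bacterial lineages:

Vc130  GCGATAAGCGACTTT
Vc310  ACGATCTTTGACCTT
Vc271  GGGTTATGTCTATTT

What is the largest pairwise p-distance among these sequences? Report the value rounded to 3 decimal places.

0.600

Pairwise Hamming distances:
  Vc130 vs Vc310: 6
  Vc130 vs Vc271: 7
  Vc310 vs Vc271: 9
The largest is 9 mismatches, between Vc310 and Vc271; p = 9/15 = 0.600.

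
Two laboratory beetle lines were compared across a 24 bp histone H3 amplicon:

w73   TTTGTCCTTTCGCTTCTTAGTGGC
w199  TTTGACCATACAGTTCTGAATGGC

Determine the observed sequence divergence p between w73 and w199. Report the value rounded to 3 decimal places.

The sequences differ at positions 5 (T/A), 8 (T/A), 10 (T/A), 12 (G/A), 13 (C/G), 18 (T/G), 20 (G/A).
There are 7 differences over 24 sites, so p = 7/24 = 0.292.

0.292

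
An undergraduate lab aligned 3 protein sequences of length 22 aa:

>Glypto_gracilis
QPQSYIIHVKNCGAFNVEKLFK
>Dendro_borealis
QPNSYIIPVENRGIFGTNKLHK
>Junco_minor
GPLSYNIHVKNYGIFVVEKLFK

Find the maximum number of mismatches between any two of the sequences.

10

Pairwise Hamming distances:
  Glypto_gracilis vs Dendro_borealis: 9
  Glypto_gracilis vs Junco_minor: 6
  Dendro_borealis vs Junco_minor: 10
The largest is 10, between Dendro_borealis and Junco_minor.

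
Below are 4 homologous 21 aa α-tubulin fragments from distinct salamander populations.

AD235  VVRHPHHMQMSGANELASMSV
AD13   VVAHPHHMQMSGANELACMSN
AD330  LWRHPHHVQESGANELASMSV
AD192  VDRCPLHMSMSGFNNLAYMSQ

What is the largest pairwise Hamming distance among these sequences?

11

Pairwise Hamming distances:
  AD235 vs AD13: 3
  AD235 vs AD330: 4
  AD235 vs AD192: 8
  AD13 vs AD330: 7
  AD13 vs AD192: 9
  AD330 vs AD192: 11
The largest is 11, between AD330 and AD192.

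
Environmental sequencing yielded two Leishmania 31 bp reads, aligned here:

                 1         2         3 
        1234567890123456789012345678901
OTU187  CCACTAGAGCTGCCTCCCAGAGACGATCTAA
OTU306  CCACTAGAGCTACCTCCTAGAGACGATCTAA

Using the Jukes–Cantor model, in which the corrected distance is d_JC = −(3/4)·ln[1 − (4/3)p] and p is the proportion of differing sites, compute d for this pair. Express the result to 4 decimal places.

The sequences differ at positions 12 (G/A), 18 (C/T).
p = 2/31 = 0.064516.
d = −0.75 · ln(1 − (4/3)·0.064516) = −0.75 · ln(0.913979) = −0.75 · (-0.089948) = 0.0675.

0.0675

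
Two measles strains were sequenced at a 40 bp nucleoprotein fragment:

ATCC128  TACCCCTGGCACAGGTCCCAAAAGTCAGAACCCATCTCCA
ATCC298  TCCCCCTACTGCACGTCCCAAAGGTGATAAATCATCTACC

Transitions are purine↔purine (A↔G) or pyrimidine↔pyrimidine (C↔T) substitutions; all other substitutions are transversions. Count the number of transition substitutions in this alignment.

5

Differing sites — 2:A/C (Tv); 8:G/A (Ti); 9:G/C (Tv); 10:C/T (Ti); 11:A/G (Ti); 14:G/C (Tv); 23:A/G (Ti); 26:C/G (Tv); 28:G/T (Tv); 31:C/A (Tv); 32:C/T (Ti); 38:C/A (Tv); 40:A/C (Tv).
Of the 13 differences, 5 transitions and 8 transversions, so the answer is 5.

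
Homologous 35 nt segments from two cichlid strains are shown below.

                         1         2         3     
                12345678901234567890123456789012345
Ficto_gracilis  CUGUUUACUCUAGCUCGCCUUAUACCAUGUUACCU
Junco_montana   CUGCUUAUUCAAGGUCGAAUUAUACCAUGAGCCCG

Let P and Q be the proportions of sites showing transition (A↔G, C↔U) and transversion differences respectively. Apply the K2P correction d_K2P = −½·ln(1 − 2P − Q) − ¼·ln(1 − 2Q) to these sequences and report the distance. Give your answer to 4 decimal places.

Mismatches occur at site 4 (U→C, transition), site 8 (C→U, transition), site 11 (U→A, transversion), site 14 (C→G, transversion), site 18 (C→A, transversion), site 19 (C→A, transversion), site 30 (U→A, transversion), site 31 (U→G, transversion), site 32 (A→C, transversion), site 35 (U→G, transversion).
Of the 10 differences, 2 transitions and 8 transversions over 35 sites: P = 2/35 = 0.057143, Q = 8/35 = 0.228571.
d = −0.5·ln(0.657143) − 0.25·ln(0.542858) = −0.5·(-0.419854) − 0.25·(-0.610908) = 0.3627.

0.3627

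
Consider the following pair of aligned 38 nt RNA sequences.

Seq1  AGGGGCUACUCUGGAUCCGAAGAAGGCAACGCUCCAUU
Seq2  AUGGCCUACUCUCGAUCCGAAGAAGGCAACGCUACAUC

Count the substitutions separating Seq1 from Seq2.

5

Mismatches occur at site 2 (G↔U), site 5 (G↔C), site 13 (G↔C), site 34 (C↔A), site 38 (U↔C).
That gives 5 mismatches out of 38 aligned sites, so the Hamming distance is 5.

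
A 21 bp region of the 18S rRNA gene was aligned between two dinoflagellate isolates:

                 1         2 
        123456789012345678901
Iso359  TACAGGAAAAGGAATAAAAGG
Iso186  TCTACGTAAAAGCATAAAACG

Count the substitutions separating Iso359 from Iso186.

7

The sequences differ at positions 2 (A/C), 3 (C/T), 5 (G/C), 7 (A/T), 11 (G/A), 13 (A/C), 20 (G/C).
That gives 7 mismatches out of 21 aligned sites, so the Hamming distance is 7.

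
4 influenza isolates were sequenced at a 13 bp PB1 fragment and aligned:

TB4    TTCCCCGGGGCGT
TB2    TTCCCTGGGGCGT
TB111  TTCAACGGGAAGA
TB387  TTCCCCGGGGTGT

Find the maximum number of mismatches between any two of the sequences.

Pairwise Hamming distances:
  TB4 vs TB2: 1
  TB4 vs TB111: 5
  TB4 vs TB387: 1
  TB2 vs TB111: 6
  TB2 vs TB387: 2
  TB111 vs TB387: 5
The largest is 6, between TB2 and TB111.

6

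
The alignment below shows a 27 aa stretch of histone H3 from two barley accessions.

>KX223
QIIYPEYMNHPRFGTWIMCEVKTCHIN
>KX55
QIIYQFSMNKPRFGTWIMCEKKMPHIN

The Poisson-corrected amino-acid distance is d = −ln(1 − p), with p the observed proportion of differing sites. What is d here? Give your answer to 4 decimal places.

0.3001

Differing sites — 5:P/Q; 6:E/F; 7:Y/S; 10:H/K; 21:V/K; 23:T/M; 24:C/P.
p = 7/27 = 0.259259.
d = −ln(1 − 0.259259) = −ln(0.740741) = 0.3001.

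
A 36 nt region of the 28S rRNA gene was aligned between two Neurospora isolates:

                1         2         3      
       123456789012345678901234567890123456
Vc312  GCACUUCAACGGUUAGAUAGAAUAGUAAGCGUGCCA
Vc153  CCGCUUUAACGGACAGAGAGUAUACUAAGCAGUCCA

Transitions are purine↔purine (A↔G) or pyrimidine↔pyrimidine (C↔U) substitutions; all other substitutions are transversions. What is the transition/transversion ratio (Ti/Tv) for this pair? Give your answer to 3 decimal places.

0.571

Differing sites — 1:G/C (Tv); 3:A/G (Ti); 7:C/U (Ti); 13:U/A (Tv); 14:U/C (Ti); 18:U/G (Tv); 21:A/U (Tv); 25:G/C (Tv); 31:G/A (Ti); 32:U/G (Tv); 33:G/U (Tv).
Of the 11 differences, 4 transitions and 7 transversions, so Ti/Tv = 4/7 = 0.571.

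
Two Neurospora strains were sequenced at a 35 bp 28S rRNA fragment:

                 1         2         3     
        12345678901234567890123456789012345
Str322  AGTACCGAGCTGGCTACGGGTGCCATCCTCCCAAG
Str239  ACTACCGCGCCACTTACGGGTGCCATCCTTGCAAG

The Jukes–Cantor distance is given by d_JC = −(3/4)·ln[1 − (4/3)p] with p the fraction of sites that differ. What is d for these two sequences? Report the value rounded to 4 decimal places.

0.2726

Mismatches occur at site 2 (G→C), site 8 (A→C), site 11 (T→C), site 12 (G→A), site 13 (G→C), site 14 (C→T), site 30 (C→T), site 31 (C→G).
p = 8/35 = 0.228571.
d = −0.75 · ln(1 − (4/3)·0.228571) = −0.75 · ln(0.695239) = −0.75 · (-0.363500) = 0.2726.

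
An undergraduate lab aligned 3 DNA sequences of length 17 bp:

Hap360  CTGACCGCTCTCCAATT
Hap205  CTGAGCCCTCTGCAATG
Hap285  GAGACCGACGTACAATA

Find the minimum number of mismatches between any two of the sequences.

4

Pairwise Hamming distances:
  Hap360 vs Hap205: 4
  Hap360 vs Hap285: 7
  Hap205 vs Hap285: 9
The smallest is 4, between Hap360 and Hap205.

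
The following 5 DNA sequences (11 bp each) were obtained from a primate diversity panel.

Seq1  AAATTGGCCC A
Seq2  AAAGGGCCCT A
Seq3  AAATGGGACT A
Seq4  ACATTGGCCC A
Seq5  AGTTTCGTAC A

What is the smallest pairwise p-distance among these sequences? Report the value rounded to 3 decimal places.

Pairwise Hamming distances:
  Seq1 vs Seq2: 4
  Seq1 vs Seq3: 3
  Seq1 vs Seq4: 1
  Seq1 vs Seq5: 5
  Seq2 vs Seq3: 3
  Seq2 vs Seq4: 5
  Seq2 vs Seq5: 9
  Seq3 vs Seq4: 4
  Seq3 vs Seq5: 7
  Seq4 vs Seq5: 5
The smallest is 1 mismatch, between Seq1 and Seq4; p = 1/11 = 0.091.

0.091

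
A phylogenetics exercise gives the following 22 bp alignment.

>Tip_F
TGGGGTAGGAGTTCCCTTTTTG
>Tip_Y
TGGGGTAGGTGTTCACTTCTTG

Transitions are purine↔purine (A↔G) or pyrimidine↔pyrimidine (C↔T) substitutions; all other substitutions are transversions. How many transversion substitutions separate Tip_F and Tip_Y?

The sequences differ at positions 10 (A/T, transversion), 15 (C/A, transversion), 19 (T/C, transition).
Of the 3 differences, 1 transition and 2 transversions, so the answer is 2.

2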